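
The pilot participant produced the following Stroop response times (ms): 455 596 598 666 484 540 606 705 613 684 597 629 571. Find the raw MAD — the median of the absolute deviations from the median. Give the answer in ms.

Sorted: 455, 484, 540, 571, 596, 597, 598, 606, 613, 629, 666, 684, 705 → median = 598
|x − 598|: 143, 2, 0, 68, 114, 58, 8, 107, 15, 86, 1, 31, 27
Sorted deviations: 0, 1, 2, 8, 15, 27, 31, 58, 68, 86, 107, 114, 143 → MAD = 31

31 ms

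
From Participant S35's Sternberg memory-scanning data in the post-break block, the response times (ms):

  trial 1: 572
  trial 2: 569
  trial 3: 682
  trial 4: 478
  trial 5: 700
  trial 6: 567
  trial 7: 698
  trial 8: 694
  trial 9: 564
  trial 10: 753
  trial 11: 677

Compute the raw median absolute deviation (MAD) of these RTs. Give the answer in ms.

76 ms

Sorted: 478, 564, 567, 569, 572, 677, 682, 694, 698, 700, 753 → median = 677
|x − 677|: 105, 108, 5, 199, 23, 110, 21, 17, 113, 76, 0
Sorted deviations: 0, 5, 17, 21, 23, 76, 105, 108, 110, 113, 199 → MAD = 76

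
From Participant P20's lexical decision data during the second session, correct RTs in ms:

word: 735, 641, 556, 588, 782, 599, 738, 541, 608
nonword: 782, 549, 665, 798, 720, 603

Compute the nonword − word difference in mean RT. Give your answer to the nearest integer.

M(word) = 5788/9 = 643.111
M(nonword) = 4117/6 = 686.167
Difference = 686.167 − 643.111 = 43.056 ms

43 ms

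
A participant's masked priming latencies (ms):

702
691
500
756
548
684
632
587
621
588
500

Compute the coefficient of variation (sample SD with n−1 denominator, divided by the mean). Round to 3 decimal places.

0.136

n = 11, Σ = 6809, M = 619.0000
Σ(x−M)² = 70588.000; s = √(70588.000/10) = 84.0167
CV = 84.0167 / 619.0000 = 0.13573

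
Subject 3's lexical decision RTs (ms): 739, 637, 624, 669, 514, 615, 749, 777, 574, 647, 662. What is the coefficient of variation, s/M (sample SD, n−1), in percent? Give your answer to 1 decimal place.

n = 11, Σ = 7207, M = 655.1818
Σ(x−M)² = 60411.636; s = √(60411.636/10) = 77.7249
CV = 77.7249 / 655.1818 = 0.11863 = 11.863%

11.9%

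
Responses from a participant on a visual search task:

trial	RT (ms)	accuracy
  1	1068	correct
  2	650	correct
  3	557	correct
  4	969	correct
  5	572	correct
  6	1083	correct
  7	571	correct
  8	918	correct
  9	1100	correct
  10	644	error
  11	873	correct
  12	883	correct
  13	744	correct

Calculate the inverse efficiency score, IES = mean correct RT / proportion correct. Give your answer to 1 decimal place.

Correct trials (n=12): 1068, 650, 557, 969, 572, 1083, 571, 918, 1100, 873, 883, 744
Mean correct RT = 9988/12 = 832.3333 ms
Proportion correct = 12/13
IES = 832.3333 / (12/13) = 901.694 ms

901.7 ms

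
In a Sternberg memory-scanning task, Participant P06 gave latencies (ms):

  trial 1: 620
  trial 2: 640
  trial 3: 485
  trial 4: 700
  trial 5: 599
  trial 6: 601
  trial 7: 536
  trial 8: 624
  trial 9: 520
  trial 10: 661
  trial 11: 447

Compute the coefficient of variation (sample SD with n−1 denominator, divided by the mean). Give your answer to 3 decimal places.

n = 11, Σ = 6433, M = 584.8182
Σ(x−M)² = 60893.636; s = √(60893.636/10) = 78.0344
CV = 78.0344 / 584.8182 = 0.13343

0.133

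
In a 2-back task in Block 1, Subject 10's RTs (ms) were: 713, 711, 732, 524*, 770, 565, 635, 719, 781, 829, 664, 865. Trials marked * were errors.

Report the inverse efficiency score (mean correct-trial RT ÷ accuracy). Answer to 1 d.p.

Correct trials (n=11): 713, 711, 732, 770, 565, 635, 719, 781, 829, 664, 865
Mean correct RT = 7984/11 = 725.8182 ms
Proportion correct = 11/12
IES = 725.8182 / (11/12) = 791.802 ms

791.8 ms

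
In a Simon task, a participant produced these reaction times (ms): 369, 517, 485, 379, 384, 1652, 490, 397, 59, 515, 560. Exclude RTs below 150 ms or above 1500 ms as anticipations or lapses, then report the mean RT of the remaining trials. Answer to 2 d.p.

Excluded: 59, 1652
Retained (n=9): Σ = 4096
Mean = 4096/9 = 455.1111

455.11 ms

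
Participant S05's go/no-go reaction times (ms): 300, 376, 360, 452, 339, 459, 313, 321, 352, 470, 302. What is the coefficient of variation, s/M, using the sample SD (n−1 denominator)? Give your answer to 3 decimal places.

0.175

n = 11, Σ = 4044, M = 367.6364
Σ(x−M)² = 41178.545; s = √(41178.545/10) = 64.1705
CV = 64.1705 / 367.6364 = 0.17455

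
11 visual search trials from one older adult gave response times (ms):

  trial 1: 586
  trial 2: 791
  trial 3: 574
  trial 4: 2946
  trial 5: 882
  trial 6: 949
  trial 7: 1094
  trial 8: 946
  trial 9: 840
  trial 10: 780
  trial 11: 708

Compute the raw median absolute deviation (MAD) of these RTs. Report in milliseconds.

Sorted: 574, 586, 708, 780, 791, 840, 882, 946, 949, 1094, 2946 → median = 840
|x − 840|: 254, 49, 266, 2106, 42, 109, 254, 106, 0, 60, 132
Sorted deviations: 0, 42, 49, 60, 106, 109, 132, 254, 254, 266, 2106 → MAD = 109

109 ms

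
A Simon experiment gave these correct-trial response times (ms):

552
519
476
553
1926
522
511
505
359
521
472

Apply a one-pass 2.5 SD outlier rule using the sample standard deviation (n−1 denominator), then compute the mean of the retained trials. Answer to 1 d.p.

499.0 ms

n = 11, ΣRT = 6916, M = 628.727
Σ(x−M)² = 1879384.18; s = √(1879384.18/10) = 433.519
Cutoffs: 628.727 ± 2.5·433.519 → [-455.1, 1712.5]
Outside: 1926 → excluded.
Retained (n=10): Σ = 4990, mean = 4990/10 = 499.000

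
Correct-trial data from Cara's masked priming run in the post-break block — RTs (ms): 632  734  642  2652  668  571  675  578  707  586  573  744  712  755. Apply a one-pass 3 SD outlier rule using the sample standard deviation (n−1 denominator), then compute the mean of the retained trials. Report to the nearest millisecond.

n = 14, ΣRT = 11229, M = 802.071
Σ(x−M)² = 3741040.93; s = √(3741040.93/13) = 536.444
Cutoffs: 802.071 ± 3·536.444 → [-807.3, 2411.4]
Outside: 2652 → excluded.
Retained (n=13): Σ = 8577, mean = 8577/13 = 659.769

660 ms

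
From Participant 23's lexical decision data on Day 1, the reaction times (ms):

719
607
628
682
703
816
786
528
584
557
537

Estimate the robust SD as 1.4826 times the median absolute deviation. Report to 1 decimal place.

Sorted: 528, 537, 557, 584, 607, 628, 682, 703, 719, 786, 816 → median = 628
|x − 628| sorted: 0, 21, 44, 54, 71, 75, 91, 91, 100, 158, 188 → MAD = 75
Robust SD ≈ 1.4826 × 75 = 111.195

111.2 ms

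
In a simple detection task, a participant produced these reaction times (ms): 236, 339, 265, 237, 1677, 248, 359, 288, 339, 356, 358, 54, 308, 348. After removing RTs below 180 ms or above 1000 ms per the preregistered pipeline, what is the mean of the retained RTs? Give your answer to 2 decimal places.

306.75 ms

Excluded: 54, 1677
Retained (n=12): Σ = 3681
Mean = 3681/12 = 306.7500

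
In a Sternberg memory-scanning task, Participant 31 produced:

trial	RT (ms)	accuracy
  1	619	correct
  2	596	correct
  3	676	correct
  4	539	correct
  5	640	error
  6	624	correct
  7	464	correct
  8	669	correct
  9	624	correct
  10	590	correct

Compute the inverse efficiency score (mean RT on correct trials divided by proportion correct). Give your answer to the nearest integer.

667 ms

Correct trials (n=9): 619, 596, 676, 539, 624, 464, 669, 624, 590
Mean correct RT = 5401/9 = 600.1111 ms
Proportion correct = 9/10
IES = 600.1111 / (9/10) = 666.790 ms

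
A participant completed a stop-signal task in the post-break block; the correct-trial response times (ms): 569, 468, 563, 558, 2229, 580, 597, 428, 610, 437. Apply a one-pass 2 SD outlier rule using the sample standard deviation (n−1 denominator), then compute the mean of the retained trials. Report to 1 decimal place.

n = 10, ΣRT = 7039, M = 703.900
Σ(x−M)² = 2623868.90; s = √(2623868.90/9) = 539.945
Cutoffs: 703.900 ± 2·539.945 → [-376.0, 1783.8]
Outside: 2229 → excluded.
Retained (n=9): Σ = 4810, mean = 4810/9 = 534.444

534.4 ms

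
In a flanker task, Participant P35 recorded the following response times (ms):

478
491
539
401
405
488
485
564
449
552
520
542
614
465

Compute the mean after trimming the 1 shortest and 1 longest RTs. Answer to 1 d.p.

Sorted: 401, 405, 449, 465, 478, 485, 488, 491, 520, 539, 542, 552, 564, 614
Drop lowest 1 (401) and highest 1 (614)
Remaining (n=12): Σ = 5978, mean = 5978/12 = 498.167

498.2 ms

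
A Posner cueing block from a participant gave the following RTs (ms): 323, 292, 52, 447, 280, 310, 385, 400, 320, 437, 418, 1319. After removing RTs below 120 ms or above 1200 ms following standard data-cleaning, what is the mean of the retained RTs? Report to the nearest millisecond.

Excluded: 52, 1319
Retained (n=10): Σ = 3612
Mean = 3612/10 = 361.2000

361 ms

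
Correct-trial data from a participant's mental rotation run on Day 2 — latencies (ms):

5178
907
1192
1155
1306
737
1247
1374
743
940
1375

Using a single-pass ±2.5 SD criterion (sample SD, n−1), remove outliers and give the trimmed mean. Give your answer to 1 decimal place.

1097.6 ms

n = 11, ΣRT = 16154, M = 1468.545
Σ(x−M)² = 15684302.73; s = √(15684302.73/10) = 1252.370
Cutoffs: 1468.545 ± 2.5·1252.370 → [-1662.4, 4599.5]
Outside: 5178 → excluded.
Retained (n=10): Σ = 10976, mean = 10976/10 = 1097.600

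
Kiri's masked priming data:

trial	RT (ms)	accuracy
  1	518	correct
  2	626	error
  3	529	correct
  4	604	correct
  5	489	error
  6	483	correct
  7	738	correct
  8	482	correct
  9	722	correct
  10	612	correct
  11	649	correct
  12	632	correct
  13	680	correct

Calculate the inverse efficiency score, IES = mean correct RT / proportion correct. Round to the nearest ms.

Correct trials (n=11): 518, 529, 604, 483, 738, 482, 722, 612, 649, 632, 680
Mean correct RT = 6649/11 = 604.4545 ms
Proportion correct = 11/13
IES = 604.4545 / (11/13) = 714.355 ms

714 ms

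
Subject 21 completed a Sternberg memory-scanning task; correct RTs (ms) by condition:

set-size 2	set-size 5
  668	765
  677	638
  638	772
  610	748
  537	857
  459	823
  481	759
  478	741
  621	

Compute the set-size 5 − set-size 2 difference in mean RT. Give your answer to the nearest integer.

M(set-size 2) = 5169/9 = 574.333
M(set-size 5) = 6103/8 = 762.875
Difference = 762.875 − 574.333 = 188.542 ms

189 ms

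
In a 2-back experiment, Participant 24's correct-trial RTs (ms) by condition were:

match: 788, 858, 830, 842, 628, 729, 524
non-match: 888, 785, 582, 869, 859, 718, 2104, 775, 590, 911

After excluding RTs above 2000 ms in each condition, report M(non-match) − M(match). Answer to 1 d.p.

non-match: exclude 2104
M(match) = 5199/7 = 742.714
M(non-match) = 6977/9 = 775.222
Difference = 775.222 − 742.714 = 32.508 ms

32.5 ms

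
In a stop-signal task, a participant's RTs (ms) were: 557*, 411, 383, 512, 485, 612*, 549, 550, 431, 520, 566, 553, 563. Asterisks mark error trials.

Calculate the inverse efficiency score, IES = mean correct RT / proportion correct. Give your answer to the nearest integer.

Correct trials (n=11): 411, 383, 512, 485, 549, 550, 431, 520, 566, 553, 563
Mean correct RT = 5523/11 = 502.0909 ms
Proportion correct = 11/13
IES = 502.0909 / (11/13) = 593.380 ms

593 ms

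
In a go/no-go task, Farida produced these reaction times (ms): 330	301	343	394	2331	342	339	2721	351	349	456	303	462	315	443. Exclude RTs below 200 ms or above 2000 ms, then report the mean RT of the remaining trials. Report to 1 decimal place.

Excluded: 2331, 2721
Retained (n=13): Σ = 4728
Mean = 4728/13 = 363.6923

363.7 ms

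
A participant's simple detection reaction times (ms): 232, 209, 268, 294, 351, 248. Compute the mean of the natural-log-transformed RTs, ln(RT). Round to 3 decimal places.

ln(RT): 5.4467, 5.3423, 5.5910, 5.6836, 5.8608, 5.5134
Σ ln(RT) = 33.4379
Mean = 33.4379/6 = 5.57298

5.573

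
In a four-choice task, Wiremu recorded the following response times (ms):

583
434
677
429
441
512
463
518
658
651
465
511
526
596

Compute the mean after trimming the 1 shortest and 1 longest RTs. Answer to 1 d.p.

529.8 ms

Sorted: 429, 434, 441, 463, 465, 511, 512, 518, 526, 583, 596, 651, 658, 677
Drop lowest 1 (429) and highest 1 (677)
Remaining (n=12): Σ = 6358, mean = 6358/12 = 529.833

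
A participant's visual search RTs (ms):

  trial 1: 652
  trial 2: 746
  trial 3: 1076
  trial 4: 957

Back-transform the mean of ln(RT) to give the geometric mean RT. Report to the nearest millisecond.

ln(RT): 6.4800, 6.6147, 6.9810, 6.8638
Mean ln(RT) = 26.9396/4 = 6.73489
Geometric mean = exp(6.73489) = 841.25 ms

841 ms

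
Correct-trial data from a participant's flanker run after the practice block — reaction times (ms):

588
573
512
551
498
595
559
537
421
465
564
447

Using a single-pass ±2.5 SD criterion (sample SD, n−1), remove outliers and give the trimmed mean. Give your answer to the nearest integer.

n = 12, ΣRT = 6310, M = 525.833
Σ(x−M)² = 36059.67; s = √(36059.67/11) = 57.255
Cutoffs: 525.833 ± 2.5·57.255 → [382.7, 669.0]
No RTs fall outside the cutoffs; all 12 retained. Mean = 6310/12 = 525.833

526 ms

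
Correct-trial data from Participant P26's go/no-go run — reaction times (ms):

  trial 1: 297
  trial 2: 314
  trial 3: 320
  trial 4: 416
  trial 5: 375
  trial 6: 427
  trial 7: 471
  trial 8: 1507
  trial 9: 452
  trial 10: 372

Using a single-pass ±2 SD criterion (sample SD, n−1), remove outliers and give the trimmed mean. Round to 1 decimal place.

n = 10, ΣRT = 4951, M = 495.100
Σ(x−M)² = 1169552.90; s = √(1169552.90/9) = 360.486
Cutoffs: 495.100 ± 2·360.486 → [-225.9, 1216.1]
Outside: 1507 → excluded.
Retained (n=9): Σ = 3444, mean = 3444/9 = 382.667

382.7 ms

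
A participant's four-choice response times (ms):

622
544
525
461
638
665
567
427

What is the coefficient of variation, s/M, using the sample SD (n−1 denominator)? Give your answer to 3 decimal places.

0.152

n = 8, Σ = 4449, M = 556.1250
Σ(x−M)² = 49852.875; s = √(49852.875/7) = 84.3910
CV = 84.3910 / 556.1250 = 0.15175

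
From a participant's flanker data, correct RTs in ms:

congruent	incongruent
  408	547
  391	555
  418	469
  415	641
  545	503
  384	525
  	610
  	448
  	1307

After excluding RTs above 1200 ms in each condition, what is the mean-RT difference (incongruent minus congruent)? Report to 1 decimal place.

incongruent: exclude 1307
M(congruent) = 2561/6 = 426.833
M(incongruent) = 4298/8 = 537.250
Difference = 537.250 − 426.833 = 110.417 ms

110.4 ms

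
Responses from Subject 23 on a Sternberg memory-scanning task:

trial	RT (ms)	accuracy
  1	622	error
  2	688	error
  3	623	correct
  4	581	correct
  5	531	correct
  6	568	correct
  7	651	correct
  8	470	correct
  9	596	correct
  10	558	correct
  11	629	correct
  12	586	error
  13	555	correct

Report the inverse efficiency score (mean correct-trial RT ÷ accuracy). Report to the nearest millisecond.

749 ms

Correct trials (n=10): 623, 581, 531, 568, 651, 470, 596, 558, 629, 555
Mean correct RT = 5762/10 = 576.2000 ms
Proportion correct = 10/13
IES = 576.2000 / (10/13) = 749.060 ms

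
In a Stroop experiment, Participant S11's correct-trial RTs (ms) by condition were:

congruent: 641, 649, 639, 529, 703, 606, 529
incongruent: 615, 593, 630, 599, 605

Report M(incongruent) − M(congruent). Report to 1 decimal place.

-5.3 ms

M(congruent) = 4296/7 = 613.714
M(incongruent) = 3042/5 = 608.400
Difference = 608.400 − 613.714 = -5.314 ms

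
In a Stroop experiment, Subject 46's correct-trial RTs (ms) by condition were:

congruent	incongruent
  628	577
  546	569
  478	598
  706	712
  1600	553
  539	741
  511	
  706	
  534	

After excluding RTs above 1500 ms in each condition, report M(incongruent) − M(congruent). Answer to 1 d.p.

congruent: exclude 1600
M(congruent) = 4648/8 = 581.000
M(incongruent) = 3750/6 = 625.000
Difference = 625.000 − 581.000 = 44.000 ms

44.0 ms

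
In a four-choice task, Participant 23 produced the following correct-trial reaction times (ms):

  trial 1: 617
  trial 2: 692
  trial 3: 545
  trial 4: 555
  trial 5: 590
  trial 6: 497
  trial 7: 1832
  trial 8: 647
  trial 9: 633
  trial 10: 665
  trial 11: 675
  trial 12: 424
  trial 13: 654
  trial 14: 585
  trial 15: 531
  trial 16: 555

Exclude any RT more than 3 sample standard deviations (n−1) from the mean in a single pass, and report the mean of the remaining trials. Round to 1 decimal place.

n = 16, ΣRT = 10697, M = 668.562
Σ(x−M)² = 1521173.94; s = √(1521173.94/15) = 318.452
Cutoffs: 668.562 ± 3·318.452 → [-286.8, 1623.9]
Outside: 1832 → excluded.
Retained (n=15): Σ = 8865, mean = 8865/15 = 591.000

591.0 ms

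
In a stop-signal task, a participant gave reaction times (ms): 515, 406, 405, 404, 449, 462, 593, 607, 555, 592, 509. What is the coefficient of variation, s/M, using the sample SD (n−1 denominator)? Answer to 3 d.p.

0.159

n = 11, Σ = 5497, M = 499.7273
Σ(x−M)² = 63014.182; s = √(63014.182/10) = 79.3815
CV = 79.3815 / 499.7273 = 0.15885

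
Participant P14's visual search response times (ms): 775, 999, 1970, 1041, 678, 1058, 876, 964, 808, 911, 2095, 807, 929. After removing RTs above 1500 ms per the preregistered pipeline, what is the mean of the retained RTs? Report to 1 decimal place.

895.1 ms

Excluded: 1970, 2095
Retained (n=11): Σ = 9846
Mean = 9846/11 = 895.0909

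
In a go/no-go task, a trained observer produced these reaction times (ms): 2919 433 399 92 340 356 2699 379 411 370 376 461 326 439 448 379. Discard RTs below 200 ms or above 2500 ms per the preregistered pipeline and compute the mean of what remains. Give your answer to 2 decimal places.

Excluded: 92, 2699, 2919
Retained (n=13): Σ = 5117
Mean = 5117/13 = 393.6154

393.62 ms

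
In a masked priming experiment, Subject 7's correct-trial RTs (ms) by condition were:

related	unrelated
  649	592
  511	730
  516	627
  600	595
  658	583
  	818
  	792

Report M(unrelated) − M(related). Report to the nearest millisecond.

90 ms

M(related) = 2934/5 = 586.800
M(unrelated) = 4737/7 = 676.714
Difference = 676.714 − 586.800 = 89.914 ms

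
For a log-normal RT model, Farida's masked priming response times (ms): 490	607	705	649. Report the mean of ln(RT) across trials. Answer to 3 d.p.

ln(RT): 6.1944, 6.4085, 6.5582, 6.4754
Σ ln(RT) = 25.6366
Mean = 25.6366/4 = 6.40914

6.409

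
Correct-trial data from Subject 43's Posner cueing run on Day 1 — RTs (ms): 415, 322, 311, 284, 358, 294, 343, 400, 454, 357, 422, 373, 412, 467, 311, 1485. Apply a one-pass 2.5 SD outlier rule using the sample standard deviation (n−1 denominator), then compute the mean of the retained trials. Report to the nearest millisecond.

368 ms

n = 16, ΣRT = 7008, M = 438.000
Σ(x−M)² = 1216588.00; s = √(1216588.00/15) = 284.791
Cutoffs: 438.000 ± 2.5·284.791 → [-274.0, 1150.0]
Outside: 1485 → excluded.
Retained (n=15): Σ = 5523, mean = 5523/15 = 368.200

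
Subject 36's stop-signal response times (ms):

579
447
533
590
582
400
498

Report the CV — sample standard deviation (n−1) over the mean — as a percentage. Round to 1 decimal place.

14.2%

n = 7, Σ = 3629, M = 518.4286
Σ(x−M)² = 32589.714; s = √(32589.714/6) = 73.6995
CV = 73.6995 / 518.4286 = 0.14216 = 14.216%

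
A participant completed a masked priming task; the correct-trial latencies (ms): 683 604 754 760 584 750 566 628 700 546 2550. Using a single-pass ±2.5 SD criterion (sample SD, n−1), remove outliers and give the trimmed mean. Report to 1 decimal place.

n = 11, ΣRT = 9125, M = 829.545
Σ(x−M)² = 3316730.73; s = √(3316730.73/10) = 575.911
Cutoffs: 829.545 ± 2.5·575.911 → [-610.2, 2269.3]
Outside: 2550 → excluded.
Retained (n=10): Σ = 6575, mean = 6575/10 = 657.500

657.5 ms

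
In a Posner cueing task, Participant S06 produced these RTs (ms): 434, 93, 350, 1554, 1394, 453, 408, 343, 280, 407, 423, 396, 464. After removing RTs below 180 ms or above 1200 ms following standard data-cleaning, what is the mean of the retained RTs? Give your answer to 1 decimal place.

395.8 ms

Excluded: 93, 1394, 1554
Retained (n=10): Σ = 3958
Mean = 3958/10 = 395.8000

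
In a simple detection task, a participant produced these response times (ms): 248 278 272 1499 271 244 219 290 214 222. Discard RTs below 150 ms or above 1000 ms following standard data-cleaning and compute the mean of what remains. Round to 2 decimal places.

250.89 ms

Excluded: 1499
Retained (n=9): Σ = 2258
Mean = 2258/9 = 250.8889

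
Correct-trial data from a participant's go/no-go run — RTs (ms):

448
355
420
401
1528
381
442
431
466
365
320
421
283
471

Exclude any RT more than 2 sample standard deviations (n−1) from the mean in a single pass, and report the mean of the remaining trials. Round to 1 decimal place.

n = 14, ΣRT = 6732, M = 480.857
Σ(x−M)² = 1219821.71; s = √(1219821.71/13) = 306.321
Cutoffs: 480.857 ± 2·306.321 → [-131.8, 1093.5]
Outside: 1528 → excluded.
Retained (n=13): Σ = 5204, mean = 5204/13 = 400.308

400.3 ms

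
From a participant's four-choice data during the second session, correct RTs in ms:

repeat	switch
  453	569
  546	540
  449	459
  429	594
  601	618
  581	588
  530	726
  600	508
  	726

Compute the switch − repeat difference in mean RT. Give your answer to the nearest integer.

68 ms

M(repeat) = 4189/8 = 523.625
M(switch) = 5328/9 = 592.000
Difference = 592.000 − 523.625 = 68.375 ms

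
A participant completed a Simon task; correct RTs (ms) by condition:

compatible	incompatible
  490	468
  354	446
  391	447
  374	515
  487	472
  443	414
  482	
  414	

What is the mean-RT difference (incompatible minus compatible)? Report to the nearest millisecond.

31 ms

M(compatible) = 3435/8 = 429.375
M(incompatible) = 2762/6 = 460.333
Difference = 460.333 − 429.375 = 30.958 ms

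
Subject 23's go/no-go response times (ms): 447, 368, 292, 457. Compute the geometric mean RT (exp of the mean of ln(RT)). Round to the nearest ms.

ln(RT): 6.1026, 5.9081, 5.6768, 6.1247
Mean ln(RT) = 23.8121/4 = 5.95302
Geometric mean = exp(5.95302) = 384.91 ms

385 ms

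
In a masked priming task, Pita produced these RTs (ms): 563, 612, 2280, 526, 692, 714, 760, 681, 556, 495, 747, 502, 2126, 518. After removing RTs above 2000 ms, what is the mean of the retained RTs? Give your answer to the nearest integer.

Excluded: 2126, 2280
Retained (n=12): Σ = 7366
Mean = 7366/12 = 613.8333

614 ms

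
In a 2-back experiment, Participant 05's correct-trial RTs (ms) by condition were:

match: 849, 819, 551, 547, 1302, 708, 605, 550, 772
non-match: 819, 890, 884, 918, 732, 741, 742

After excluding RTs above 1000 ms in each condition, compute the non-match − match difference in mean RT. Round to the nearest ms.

143 ms

match: exclude 1302
M(match) = 5401/8 = 675.125
M(non-match) = 5726/7 = 818.000
Difference = 818.000 − 675.125 = 142.875 ms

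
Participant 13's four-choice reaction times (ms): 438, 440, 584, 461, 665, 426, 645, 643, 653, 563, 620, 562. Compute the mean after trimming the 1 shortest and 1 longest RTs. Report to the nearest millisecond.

561 ms

Sorted: 426, 438, 440, 461, 562, 563, 584, 620, 643, 645, 653, 665
Drop lowest 1 (426) and highest 1 (665)
Remaining (n=10): Σ = 5609, mean = 5609/10 = 560.900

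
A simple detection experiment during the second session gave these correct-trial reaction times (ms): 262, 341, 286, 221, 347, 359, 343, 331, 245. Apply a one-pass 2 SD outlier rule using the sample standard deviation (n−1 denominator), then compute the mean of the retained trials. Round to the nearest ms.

304 ms

n = 9, ΣRT = 2735, M = 303.889
Σ(x−M)² = 20950.89; s = √(20950.89/8) = 51.175
Cutoffs: 303.889 ± 2·51.175 → [201.5, 406.2]
No RTs fall outside the cutoffs; all 9 retained. Mean = 2735/9 = 303.889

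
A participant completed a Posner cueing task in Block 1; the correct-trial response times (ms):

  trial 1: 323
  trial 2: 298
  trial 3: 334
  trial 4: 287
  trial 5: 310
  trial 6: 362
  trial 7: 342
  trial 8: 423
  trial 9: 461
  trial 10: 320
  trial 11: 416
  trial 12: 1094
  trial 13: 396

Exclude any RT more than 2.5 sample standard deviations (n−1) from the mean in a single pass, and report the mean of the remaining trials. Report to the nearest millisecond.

n = 13, ΣRT = 5366, M = 412.769
Σ(x−M)² = 536804.31; s = √(536804.31/12) = 211.503
Cutoffs: 412.769 ± 2.5·211.503 → [-116.0, 941.5]
Outside: 1094 → excluded.
Retained (n=12): Σ = 4272, mean = 4272/12 = 356.000

356 ms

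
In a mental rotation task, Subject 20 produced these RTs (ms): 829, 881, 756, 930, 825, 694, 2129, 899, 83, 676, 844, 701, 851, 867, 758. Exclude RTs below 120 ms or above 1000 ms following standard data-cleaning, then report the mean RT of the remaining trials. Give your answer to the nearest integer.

Excluded: 83, 2129
Retained (n=13): Σ = 10511
Mean = 10511/13 = 808.5385

809 ms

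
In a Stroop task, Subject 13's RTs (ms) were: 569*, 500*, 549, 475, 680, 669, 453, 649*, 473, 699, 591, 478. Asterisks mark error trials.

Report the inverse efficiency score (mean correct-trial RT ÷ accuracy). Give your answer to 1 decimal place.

750.7 ms

Correct trials (n=9): 549, 475, 680, 669, 453, 473, 699, 591, 478
Mean correct RT = 5067/9 = 563.0000 ms
Proportion correct = 9/12
IES = 563.0000 / (9/12) = 750.667 ms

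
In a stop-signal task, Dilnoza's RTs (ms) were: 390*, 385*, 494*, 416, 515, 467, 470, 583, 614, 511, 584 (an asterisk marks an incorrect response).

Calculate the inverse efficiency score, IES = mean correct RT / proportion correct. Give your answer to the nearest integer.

Correct trials (n=8): 416, 515, 467, 470, 583, 614, 511, 584
Mean correct RT = 4160/8 = 520.0000 ms
Proportion correct = 8/11
IES = 520.0000 / (8/11) = 715.000 ms

715 ms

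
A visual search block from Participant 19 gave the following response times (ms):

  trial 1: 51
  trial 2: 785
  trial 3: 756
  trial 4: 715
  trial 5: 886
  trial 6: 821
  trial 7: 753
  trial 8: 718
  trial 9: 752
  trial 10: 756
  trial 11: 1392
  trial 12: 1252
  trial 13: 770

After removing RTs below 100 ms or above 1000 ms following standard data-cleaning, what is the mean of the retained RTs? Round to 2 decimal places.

771.20 ms

Excluded: 51, 1252, 1392
Retained (n=10): Σ = 7712
Mean = 7712/10 = 771.2000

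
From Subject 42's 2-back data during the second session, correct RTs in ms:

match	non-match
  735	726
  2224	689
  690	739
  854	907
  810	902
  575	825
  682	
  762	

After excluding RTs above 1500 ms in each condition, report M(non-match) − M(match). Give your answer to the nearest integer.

68 ms

match: exclude 2224
M(match) = 5108/7 = 729.714
M(non-match) = 4788/6 = 798.000
Difference = 798.000 − 729.714 = 68.286 ms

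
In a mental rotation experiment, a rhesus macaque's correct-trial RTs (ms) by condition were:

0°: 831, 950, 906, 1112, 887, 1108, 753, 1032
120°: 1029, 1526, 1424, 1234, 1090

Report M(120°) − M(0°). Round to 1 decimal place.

313.2 ms

M(0°) = 7579/8 = 947.375
M(120°) = 6303/5 = 1260.600
Difference = 1260.600 − 947.375 = 313.225 ms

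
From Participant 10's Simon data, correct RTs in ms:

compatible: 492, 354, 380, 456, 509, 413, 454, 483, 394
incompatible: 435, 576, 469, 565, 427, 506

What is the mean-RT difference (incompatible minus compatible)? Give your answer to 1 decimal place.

M(compatible) = 3935/9 = 437.222
M(incompatible) = 2978/6 = 496.333
Difference = 496.333 − 437.222 = 59.111 ms

59.1 ms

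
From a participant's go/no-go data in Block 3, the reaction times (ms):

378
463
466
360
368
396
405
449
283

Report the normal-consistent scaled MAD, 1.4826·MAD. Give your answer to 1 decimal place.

53.4 ms

Sorted: 283, 360, 368, 378, 396, 405, 449, 463, 466 → median = 396
|x − 396| sorted: 0, 9, 18, 28, 36, 53, 67, 70, 113 → MAD = 36
Robust SD ≈ 1.4826 × 36 = 53.374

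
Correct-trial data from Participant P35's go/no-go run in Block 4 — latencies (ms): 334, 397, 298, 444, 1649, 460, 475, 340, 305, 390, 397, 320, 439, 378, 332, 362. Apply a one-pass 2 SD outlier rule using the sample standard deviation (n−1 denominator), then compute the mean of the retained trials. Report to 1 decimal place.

n = 16, ΣRT = 7320, M = 457.500
Σ(x−M)² = 1560238.00; s = √(1560238.00/15) = 322.515
Cutoffs: 457.500 ± 2·322.515 → [-187.5, 1102.5]
Outside: 1649 → excluded.
Retained (n=15): Σ = 5671, mean = 5671/15 = 378.067

378.1 ms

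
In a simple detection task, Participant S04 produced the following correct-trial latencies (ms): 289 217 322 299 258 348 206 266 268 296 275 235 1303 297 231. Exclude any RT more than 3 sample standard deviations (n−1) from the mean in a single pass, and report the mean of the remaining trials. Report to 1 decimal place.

271.9 ms

n = 15, ΣRT = 5110, M = 340.667
Σ(x−M)² = 1013417.33; s = √(1013417.33/14) = 269.048
Cutoffs: 340.667 ± 3·269.048 → [-466.5, 1147.8]
Outside: 1303 → excluded.
Retained (n=14): Σ = 3807, mean = 3807/14 = 271.929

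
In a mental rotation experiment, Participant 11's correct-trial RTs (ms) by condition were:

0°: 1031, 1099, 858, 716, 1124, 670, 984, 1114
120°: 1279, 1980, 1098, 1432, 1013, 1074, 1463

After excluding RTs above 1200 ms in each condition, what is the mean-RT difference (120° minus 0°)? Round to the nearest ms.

120°: exclude 1279, 1980, 1432, 1463
M(0°) = 7596/8 = 949.500
M(120°) = 3185/3 = 1061.667
Difference = 1061.667 − 949.500 = 112.167 ms

112 ms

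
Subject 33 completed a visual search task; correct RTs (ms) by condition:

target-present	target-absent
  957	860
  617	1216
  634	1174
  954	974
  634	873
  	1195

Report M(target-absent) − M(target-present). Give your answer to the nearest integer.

M(target-present) = 3796/5 = 759.200
M(target-absent) = 6292/6 = 1048.667
Difference = 1048.667 − 759.200 = 289.467 ms

289 ms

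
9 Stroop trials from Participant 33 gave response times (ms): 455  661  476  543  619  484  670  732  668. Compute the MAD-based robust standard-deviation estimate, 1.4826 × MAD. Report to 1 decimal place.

112.7 ms

Sorted: 455, 476, 484, 543, 619, 661, 668, 670, 732 → median = 619
|x − 619| sorted: 0, 42, 49, 51, 76, 113, 135, 143, 164 → MAD = 76
Robust SD ≈ 1.4826 × 76 = 112.678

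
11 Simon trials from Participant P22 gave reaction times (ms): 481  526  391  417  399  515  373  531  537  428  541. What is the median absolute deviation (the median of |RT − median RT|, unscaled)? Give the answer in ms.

Sorted: 373, 391, 399, 417, 428, 481, 515, 526, 531, 537, 541 → median = 481
|x − 481|: 0, 45, 90, 64, 82, 34, 108, 50, 56, 53, 60
Sorted deviations: 0, 34, 45, 50, 53, 56, 60, 64, 82, 90, 108 → MAD = 56

56 ms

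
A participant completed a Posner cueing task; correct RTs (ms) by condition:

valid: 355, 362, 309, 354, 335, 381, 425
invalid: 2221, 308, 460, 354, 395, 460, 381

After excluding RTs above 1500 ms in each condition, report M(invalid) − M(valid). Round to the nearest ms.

33 ms

invalid: exclude 2221
M(valid) = 2521/7 = 360.143
M(invalid) = 2358/6 = 393.000
Difference = 393.000 − 360.143 = 32.857 ms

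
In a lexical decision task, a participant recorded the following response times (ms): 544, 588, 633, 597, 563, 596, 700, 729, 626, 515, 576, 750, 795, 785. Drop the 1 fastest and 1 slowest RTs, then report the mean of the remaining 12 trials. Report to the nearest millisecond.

641 ms

Sorted: 515, 544, 563, 576, 588, 596, 597, 626, 633, 700, 729, 750, 785, 795
Drop lowest 1 (515) and highest 1 (795)
Remaining (n=12): Σ = 7687, mean = 7687/12 = 640.583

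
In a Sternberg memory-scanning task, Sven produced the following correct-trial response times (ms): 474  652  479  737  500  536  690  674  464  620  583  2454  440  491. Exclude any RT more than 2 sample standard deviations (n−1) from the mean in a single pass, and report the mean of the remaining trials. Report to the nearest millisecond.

n = 14, ΣRT = 9794, M = 699.571
Σ(x−M)² = 3434841.43; s = √(3434841.43/13) = 514.022
Cutoffs: 699.571 ± 2·514.022 → [-328.5, 1727.6]
Outside: 2454 → excluded.
Retained (n=13): Σ = 7340, mean = 7340/13 = 564.615

565 ms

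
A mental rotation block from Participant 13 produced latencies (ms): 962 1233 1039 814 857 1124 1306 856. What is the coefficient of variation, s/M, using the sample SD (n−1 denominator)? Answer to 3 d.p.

n = 8, Σ = 8191, M = 1023.8750
Σ(x−M)² = 237486.875; s = √(237486.875/7) = 184.1920
CV = 184.1920 / 1023.8750 = 0.17990

0.180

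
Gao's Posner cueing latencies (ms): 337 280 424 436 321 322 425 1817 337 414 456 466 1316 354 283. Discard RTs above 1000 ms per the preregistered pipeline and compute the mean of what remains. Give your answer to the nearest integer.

Excluded: 1316, 1817
Retained (n=13): Σ = 4855
Mean = 4855/13 = 373.4615

373 ms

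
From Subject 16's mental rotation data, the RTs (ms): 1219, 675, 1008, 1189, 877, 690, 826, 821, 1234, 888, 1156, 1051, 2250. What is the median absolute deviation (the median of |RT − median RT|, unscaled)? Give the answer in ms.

Sorted: 675, 690, 821, 826, 877, 888, 1008, 1051, 1156, 1189, 1219, 1234, 2250 → median = 1008
|x − 1008|: 211, 333, 0, 181, 131, 318, 182, 187, 226, 120, 148, 43, 1242
Sorted deviations: 0, 43, 120, 131, 148, 181, 182, 187, 211, 226, 318, 333, 1242 → MAD = 182

182 ms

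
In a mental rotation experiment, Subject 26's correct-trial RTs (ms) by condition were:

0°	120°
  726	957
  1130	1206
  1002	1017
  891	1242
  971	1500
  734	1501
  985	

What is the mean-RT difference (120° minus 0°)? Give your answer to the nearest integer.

317 ms

M(0°) = 6439/7 = 919.857
M(120°) = 7423/6 = 1237.167
Difference = 1237.167 − 919.857 = 317.310 ms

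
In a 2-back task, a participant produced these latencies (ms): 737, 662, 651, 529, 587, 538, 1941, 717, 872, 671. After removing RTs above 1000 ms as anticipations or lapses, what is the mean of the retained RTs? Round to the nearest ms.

663 ms

Excluded: 1941
Retained (n=9): Σ = 5964
Mean = 5964/9 = 662.6667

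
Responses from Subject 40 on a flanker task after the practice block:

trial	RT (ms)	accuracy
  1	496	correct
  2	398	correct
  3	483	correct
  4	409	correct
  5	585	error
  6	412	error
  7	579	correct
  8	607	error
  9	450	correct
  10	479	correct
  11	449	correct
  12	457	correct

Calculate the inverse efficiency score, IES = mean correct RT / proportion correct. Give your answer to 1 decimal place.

Correct trials (n=9): 496, 398, 483, 409, 579, 450, 479, 449, 457
Mean correct RT = 4200/9 = 466.6667 ms
Proportion correct = 9/12
IES = 466.6667 / (9/12) = 622.222 ms

622.2 ms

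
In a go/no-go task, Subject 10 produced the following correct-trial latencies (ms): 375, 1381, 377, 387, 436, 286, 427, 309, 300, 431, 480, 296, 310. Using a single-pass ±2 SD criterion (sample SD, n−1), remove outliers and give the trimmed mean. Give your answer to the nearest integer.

n = 13, ΣRT = 5795, M = 445.769
Σ(x−M)² = 996030.31; s = √(996030.31/12) = 288.102
Cutoffs: 445.769 ± 2·288.102 → [-130.4, 1022.0]
Outside: 1381 → excluded.
Retained (n=12): Σ = 4414, mean = 4414/12 = 367.833

368 ms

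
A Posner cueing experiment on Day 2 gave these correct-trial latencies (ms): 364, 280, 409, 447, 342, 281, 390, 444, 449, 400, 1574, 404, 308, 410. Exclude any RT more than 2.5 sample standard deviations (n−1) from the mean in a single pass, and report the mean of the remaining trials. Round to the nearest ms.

379 ms

n = 14, ΣRT = 6502, M = 464.429
Σ(x−M)² = 1368689.43; s = √(1368689.43/13) = 324.475
Cutoffs: 464.429 ± 2.5·324.475 → [-346.8, 1275.6]
Outside: 1574 → excluded.
Retained (n=13): Σ = 4928, mean = 4928/13 = 379.077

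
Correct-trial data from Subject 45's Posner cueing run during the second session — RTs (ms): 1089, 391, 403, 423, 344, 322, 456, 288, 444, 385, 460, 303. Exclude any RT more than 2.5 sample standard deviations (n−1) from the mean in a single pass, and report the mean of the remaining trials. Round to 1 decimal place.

383.5 ms

n = 12, ΣRT = 5308, M = 442.333
Σ(x−M)² = 493904.67; s = √(493904.67/11) = 211.897
Cutoffs: 442.333 ± 2.5·211.897 → [-87.4, 972.1]
Outside: 1089 → excluded.
Retained (n=11): Σ = 4219, mean = 4219/11 = 383.545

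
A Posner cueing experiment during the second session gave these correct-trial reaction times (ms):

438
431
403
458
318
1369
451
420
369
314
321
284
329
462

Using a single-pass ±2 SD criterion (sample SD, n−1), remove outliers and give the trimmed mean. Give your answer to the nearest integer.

384 ms

n = 14, ΣRT = 6367, M = 454.786
Σ(x−M)² = 949382.36; s = √(949382.36/13) = 270.240
Cutoffs: 454.786 ± 2·270.240 → [-85.7, 995.3]
Outside: 1369 → excluded.
Retained (n=13): Σ = 4998, mean = 4998/13 = 384.462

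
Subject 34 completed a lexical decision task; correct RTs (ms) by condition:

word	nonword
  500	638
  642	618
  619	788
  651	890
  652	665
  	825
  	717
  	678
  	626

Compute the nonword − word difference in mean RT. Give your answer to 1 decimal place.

103.3 ms

M(word) = 3064/5 = 612.800
M(nonword) = 6445/9 = 716.111
Difference = 716.111 − 612.800 = 103.311 ms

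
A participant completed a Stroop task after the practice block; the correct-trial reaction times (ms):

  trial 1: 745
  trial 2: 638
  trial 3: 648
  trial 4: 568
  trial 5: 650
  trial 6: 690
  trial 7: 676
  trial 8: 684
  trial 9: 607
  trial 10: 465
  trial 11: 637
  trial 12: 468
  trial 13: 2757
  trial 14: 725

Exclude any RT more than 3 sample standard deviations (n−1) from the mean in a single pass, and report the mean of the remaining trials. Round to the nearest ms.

631 ms

n = 14, ΣRT = 10958, M = 782.714
Σ(x−M)² = 4287186.86; s = √(4287186.86/13) = 574.268
Cutoffs: 782.714 ± 3·574.268 → [-940.1, 2505.5]
Outside: 2757 → excluded.
Retained (n=13): Σ = 8201, mean = 8201/13 = 630.846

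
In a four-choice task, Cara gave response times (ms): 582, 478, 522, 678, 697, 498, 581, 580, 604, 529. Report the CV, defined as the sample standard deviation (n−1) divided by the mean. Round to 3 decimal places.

0.125

n = 10, Σ = 5749, M = 574.9000
Σ(x−M)² = 46706.900; s = √(46706.900/9) = 72.0393
CV = 72.0393 / 574.9000 = 0.12531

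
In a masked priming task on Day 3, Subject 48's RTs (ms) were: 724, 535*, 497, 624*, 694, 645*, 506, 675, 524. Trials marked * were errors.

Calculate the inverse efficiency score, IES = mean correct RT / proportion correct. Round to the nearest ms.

Correct trials (n=6): 724, 497, 694, 506, 675, 524
Mean correct RT = 3620/6 = 603.3333 ms
Proportion correct = 6/9
IES = 603.3333 / (6/9) = 905.000 ms

905 ms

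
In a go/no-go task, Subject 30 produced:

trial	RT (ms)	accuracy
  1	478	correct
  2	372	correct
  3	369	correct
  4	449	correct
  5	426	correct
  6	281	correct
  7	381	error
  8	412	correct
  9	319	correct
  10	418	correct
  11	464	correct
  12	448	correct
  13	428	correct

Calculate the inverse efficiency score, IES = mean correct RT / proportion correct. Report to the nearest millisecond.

Correct trials (n=12): 478, 372, 369, 449, 426, 281, 412, 319, 418, 464, 448, 428
Mean correct RT = 4864/12 = 405.3333 ms
Proportion correct = 12/13
IES = 405.3333 / (12/13) = 439.111 ms

439 ms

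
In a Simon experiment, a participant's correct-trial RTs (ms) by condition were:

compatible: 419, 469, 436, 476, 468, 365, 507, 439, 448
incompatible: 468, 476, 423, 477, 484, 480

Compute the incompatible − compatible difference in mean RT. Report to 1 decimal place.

M(compatible) = 4027/9 = 447.444
M(incompatible) = 2808/6 = 468.000
Difference = 468.000 − 447.444 = 20.556 ms

20.6 ms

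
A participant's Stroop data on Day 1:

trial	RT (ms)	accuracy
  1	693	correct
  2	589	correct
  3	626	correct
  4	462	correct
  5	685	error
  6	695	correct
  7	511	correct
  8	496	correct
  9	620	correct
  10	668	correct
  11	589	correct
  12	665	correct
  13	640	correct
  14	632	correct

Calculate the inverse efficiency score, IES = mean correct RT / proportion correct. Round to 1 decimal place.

Correct trials (n=13): 693, 589, 626, 462, 695, 511, 496, 620, 668, 589, 665, 640, 632
Mean correct RT = 7886/13 = 606.6154 ms
Proportion correct = 13/14
IES = 606.6154 / (13/14) = 653.278 ms

653.3 ms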